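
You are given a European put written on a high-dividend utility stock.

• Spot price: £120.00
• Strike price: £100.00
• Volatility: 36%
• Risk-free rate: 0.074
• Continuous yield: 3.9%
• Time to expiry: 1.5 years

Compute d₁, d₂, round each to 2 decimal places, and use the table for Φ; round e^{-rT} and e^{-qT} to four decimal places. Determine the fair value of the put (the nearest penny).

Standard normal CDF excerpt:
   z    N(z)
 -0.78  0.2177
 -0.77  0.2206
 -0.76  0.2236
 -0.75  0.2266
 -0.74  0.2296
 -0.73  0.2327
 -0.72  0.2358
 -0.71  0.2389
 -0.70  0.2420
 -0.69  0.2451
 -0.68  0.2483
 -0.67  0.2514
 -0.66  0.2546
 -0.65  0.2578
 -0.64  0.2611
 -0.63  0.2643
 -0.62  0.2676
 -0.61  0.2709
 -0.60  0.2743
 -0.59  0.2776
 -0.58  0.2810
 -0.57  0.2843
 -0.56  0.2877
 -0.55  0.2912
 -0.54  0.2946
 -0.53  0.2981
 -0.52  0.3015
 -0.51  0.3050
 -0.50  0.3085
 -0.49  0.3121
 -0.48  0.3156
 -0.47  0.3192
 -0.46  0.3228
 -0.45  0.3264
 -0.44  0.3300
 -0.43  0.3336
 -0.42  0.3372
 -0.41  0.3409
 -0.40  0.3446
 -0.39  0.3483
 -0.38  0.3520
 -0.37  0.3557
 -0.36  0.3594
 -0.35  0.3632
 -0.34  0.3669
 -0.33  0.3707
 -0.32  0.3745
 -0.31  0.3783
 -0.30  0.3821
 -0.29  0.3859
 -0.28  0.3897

£8.21

T = 1.5;  σ√T = 0.4409
d₁ = [ln(120/100) + (0.074 − 0.039 + 0.36²/2)·1.5] / 0.4409 = [0.1823 + 0.1497] / 0.4409 = 0.7530 ≈ 0.75
d₂ = d₁ − σ√T = 0.7530 − 0.4409 = 0.3121 ≈ 0.31
exp(−qT) = exp(−0.039·1.5) = 0.9432;  exp(−rT) = exp(−0.074·1.5) = 0.8949
P = 100·0.8949·N(-0.31) − 120·0.9432·N(-0.75) = 100·0.8949·0.3783 − 120·0.9432·0.2266 = 33.8541 − 25.6475 = 8.2066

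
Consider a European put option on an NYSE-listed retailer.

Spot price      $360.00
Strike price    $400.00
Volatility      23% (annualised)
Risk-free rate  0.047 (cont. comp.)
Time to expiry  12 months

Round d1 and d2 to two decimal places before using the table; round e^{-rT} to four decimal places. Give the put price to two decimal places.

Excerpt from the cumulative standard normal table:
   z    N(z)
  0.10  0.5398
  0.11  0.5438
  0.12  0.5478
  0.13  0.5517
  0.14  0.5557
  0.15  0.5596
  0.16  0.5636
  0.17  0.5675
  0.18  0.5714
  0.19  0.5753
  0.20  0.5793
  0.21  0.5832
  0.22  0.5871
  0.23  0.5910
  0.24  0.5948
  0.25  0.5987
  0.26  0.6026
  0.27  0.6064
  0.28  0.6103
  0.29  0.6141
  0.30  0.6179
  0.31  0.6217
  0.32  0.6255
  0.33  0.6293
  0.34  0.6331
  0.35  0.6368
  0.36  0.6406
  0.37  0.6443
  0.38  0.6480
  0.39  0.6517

T = 1;  σ√T = 0.2300
d₁ = [ln(360/400) + (0.047 + 0.23²/2)·1] / 0.2300 = [-0.1054 + 0.0735] / 0.2300 = -0.1387 → -0.14
d₂ = d₁ − σ√T = -0.1387 − 0.2300 = -0.3687 → -0.37
exp(−rT) = exp(−0.047·1) = 0.9541
N(−d₂) = N(0.37) = 0.6443;  N(−d₁) = N(0.14) = 0.5557
P = 400·0.9541·0.6443 − 360·0.5557 = 245.8907 − 200.0520 = 45.8387

$45.84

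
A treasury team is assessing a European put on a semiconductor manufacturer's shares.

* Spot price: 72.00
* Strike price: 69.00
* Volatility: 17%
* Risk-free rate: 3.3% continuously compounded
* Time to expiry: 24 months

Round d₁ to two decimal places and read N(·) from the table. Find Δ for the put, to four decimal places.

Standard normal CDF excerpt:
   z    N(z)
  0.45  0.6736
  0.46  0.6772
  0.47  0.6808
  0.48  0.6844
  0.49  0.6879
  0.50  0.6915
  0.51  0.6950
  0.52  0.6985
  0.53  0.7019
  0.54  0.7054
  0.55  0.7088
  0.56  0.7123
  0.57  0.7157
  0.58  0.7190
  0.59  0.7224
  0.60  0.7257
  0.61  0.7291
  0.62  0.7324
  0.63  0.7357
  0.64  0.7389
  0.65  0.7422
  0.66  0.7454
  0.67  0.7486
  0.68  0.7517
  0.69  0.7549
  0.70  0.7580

σ√T = 0.17·√2 = 0.2404
d₁ = [ln(72/69) + (0.033 + 0.17²/2)·2] / 0.2404 = [0.0426 + 0.0949] / 0.2404 = 0.5718 ⇒ 0.57
N(d₁) = N(0.57) = 0.7157
Δ_put = N(d₁) − 1 = 0.7157 − 1 = -0.2843

-0.2843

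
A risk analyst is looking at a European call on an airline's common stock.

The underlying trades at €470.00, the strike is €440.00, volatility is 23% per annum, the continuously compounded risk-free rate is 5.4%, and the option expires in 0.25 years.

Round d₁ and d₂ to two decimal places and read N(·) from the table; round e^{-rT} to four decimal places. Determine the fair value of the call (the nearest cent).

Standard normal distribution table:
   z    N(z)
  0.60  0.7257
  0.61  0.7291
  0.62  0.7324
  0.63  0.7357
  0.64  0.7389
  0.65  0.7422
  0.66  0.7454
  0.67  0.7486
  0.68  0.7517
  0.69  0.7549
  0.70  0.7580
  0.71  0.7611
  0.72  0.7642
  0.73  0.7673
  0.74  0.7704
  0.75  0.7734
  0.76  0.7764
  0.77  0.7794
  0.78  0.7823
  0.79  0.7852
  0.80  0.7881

€44.13

T = 0.25;  σ√T = 0.1150
d₁ = [ln(470/440) + (0.054 + ½·0.23²)·0.25] / (σ√T) = (0.0660 + 0.0201) / 0.1150 = 0.7484 ⇒ 0.75
d₂ = 0.7484 − 0.1150 = 0.6334 ⇒ 0.63
e^(−rT) = e^(−0.054·0.25) = 0.9866
C = 470·N(0.75) − 440·0.9866·N(0.63) = 470·0.7734 − 440·0.9866·0.7357 = 363.4980 − 319.3703 = 44.1277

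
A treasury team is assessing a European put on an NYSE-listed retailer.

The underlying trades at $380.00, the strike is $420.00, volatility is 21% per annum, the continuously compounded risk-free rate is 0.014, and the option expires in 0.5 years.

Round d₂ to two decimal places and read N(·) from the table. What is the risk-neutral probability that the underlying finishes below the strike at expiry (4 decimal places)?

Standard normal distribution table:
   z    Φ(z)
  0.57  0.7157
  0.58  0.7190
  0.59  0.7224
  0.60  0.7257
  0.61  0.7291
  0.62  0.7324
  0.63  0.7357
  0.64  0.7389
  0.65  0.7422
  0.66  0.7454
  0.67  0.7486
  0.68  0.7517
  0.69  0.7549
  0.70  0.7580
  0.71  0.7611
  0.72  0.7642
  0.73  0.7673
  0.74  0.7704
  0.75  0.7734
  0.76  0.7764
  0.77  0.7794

σ√T = 0.21 × 0.7071 = 0.1485
d₁ = [ln(380/420) + (0.014 + 0.21²/2)·0.5] / 0.1485 = [-0.1001 + 0.0180] / 0.1485 = -0.5526 → -0.55
d₂ = d₁ − σ√T = -0.5526 − 0.1485 = -0.7011 → -0.70
Risk-neutral Pr[S_T < K] = N(−d₂) = N(0.70) = 0.7580

0.7580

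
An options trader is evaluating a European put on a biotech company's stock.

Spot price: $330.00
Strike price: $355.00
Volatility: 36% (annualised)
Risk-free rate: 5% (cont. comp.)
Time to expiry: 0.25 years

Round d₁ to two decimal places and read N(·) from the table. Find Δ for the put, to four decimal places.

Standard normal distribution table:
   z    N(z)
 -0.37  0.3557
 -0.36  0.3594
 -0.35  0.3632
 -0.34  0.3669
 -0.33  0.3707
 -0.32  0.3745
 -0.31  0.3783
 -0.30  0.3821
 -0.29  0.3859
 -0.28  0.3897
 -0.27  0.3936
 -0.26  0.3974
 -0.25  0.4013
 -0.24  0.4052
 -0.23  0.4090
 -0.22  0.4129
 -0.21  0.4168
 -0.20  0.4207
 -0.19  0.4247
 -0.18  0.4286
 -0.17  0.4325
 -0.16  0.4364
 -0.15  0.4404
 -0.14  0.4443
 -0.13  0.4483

-0.5987

σ√T = 0.36·√0.25 = 0.1800
d₁ = [ln(330/355) + (0.05 + 0.36²/2)·0.25] / 0.1800 = [-0.0730 + 0.0287] / 0.1800 = -0.2463 ⇒ -0.25
N(d₁) = N(-0.25) = 0.4013
Δ_put = N(d₁) − 1 = 0.4013 − 1 = -0.5987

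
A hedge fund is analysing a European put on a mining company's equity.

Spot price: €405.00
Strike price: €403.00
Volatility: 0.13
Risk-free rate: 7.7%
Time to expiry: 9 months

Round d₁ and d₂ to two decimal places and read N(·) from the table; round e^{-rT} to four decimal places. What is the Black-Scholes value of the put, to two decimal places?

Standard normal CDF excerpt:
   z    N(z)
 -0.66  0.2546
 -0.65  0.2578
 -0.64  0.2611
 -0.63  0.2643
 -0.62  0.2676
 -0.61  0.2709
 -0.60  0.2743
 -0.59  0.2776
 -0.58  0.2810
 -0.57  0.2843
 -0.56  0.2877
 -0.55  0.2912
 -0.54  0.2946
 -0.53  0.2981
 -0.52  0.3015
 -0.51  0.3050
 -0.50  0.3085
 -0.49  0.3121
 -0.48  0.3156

€7.64

T = 0.75;  σ√T = 0.1126
d₁ = [ln(405/403) + (0.077 + 0.13²/2)·0.75] / 0.1126 = [0.0050 + 0.0641] / 0.1126 = 0.6132 ≈ 0.61
d₂ = d₁ − σ√T = 0.6132 − 0.1126 = 0.5006 ≈ 0.50
exp(−rT) = exp(−0.077·0.75) = 0.9439
N(−d₂) = N(-0.50) = 0.3085;  N(−d₁) = N(-0.61) = 0.2709
P = 403·0.9439·0.3085 − 405·0.2709 = 117.3508 − 109.7145 = 7.6363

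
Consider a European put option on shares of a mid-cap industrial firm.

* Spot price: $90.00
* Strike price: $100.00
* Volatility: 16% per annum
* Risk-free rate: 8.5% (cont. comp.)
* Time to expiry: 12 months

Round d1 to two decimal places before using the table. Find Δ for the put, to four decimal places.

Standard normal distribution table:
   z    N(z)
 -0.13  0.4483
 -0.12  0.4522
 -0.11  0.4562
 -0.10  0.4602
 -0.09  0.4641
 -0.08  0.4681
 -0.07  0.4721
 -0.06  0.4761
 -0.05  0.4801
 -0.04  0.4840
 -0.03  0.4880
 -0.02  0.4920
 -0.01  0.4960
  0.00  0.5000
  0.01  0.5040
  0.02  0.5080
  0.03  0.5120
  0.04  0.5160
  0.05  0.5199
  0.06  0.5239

-0.5199

σ√T = 0.16 × 1.0000 = 0.1600
ln(S/K) + (r + σ²/2)T = ln(90/100) + (0.085 + 0.16²/2)·1 = -0.1054 + 0.0978 = -0.0076
d₁ = -0.0076 / 0.1600 = -0.0473 which rounds to -0.05
N(d₁) = N(-0.05) = 0.4801
Δ_put = N(d₁) − 1 = 0.4801 − 1 = -0.5199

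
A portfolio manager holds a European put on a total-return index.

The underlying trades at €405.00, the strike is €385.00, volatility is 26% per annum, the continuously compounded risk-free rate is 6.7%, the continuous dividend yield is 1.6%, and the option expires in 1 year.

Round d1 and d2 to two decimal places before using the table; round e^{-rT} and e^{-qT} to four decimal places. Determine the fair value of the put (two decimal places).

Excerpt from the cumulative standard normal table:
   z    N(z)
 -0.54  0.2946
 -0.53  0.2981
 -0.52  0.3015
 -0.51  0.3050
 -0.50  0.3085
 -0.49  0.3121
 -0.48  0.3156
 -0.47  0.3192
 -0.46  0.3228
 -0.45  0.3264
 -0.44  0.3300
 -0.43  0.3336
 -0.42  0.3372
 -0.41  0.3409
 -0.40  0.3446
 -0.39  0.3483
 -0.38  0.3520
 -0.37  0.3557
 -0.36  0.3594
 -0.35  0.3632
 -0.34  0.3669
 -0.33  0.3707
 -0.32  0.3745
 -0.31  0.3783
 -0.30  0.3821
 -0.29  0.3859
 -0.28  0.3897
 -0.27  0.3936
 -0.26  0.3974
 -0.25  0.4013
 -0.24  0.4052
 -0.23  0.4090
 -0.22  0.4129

€22.92

σ√T = 0.26·√1 = 0.2600
d₁ = [ln(405/385) + (0.067 − 0.016 + 0.26²/2)·1] / 0.2600 = [0.0506 + 0.0848] / 0.2600 = 0.5209 which rounds to 0.52
d₂ = d₁ − σ√T = 0.5209 − 0.2600 = 0.2609 which rounds to 0.26
e^(−qT) = e^(−0.016·1) = 0.9841;  e^(−rT) = e^(−0.067·1) = 0.9352
N(−d₂) = N(-0.26) = 0.3974;  N(−d₁) = N(-0.52) = 0.3015
P = 385·0.9352·0.3974 − 405·0.9841·0.3015 = 143.0847 − 120.1660 = 22.9187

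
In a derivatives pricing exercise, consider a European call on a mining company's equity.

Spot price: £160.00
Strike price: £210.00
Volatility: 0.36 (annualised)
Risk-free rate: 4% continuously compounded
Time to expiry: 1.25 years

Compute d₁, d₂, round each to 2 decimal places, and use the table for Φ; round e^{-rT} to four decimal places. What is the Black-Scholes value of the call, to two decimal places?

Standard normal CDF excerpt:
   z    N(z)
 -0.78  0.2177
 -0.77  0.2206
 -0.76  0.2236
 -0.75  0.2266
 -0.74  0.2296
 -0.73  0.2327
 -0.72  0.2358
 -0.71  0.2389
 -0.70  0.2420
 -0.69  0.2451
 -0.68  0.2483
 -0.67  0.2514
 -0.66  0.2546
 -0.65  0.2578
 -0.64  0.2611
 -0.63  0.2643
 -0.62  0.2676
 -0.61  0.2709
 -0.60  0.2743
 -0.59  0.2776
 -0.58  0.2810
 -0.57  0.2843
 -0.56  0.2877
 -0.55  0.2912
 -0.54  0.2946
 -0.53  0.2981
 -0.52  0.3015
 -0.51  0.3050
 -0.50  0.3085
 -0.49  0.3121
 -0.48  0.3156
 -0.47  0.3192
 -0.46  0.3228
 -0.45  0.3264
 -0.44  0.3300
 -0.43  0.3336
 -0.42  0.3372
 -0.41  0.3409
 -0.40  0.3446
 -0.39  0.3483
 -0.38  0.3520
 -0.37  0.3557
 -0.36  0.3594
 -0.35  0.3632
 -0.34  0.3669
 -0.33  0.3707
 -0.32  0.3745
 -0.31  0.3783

σ√T = 0.36·√1.25 = 0.4025
ln(S/K) + (r + σ²/2)T = ln(160/210) + (0.04 + 0.36²/2)·1.25 = -0.2719 + 0.1310 = -0.1409
d₁ = -0.1409 / 0.4025 = -0.3502 → -0.35
d₂ = d₁ − σ√T = -0.3502 − 0.4025 = -0.7526 → -0.75
e^(−rT) = e^(−0.04·1.25) = 0.9512
N(d₁) = N(-0.35) = 0.3632;  N(d₂) = N(-0.75) = 0.2266
C = 160·0.3632 − 210·0.9512·0.2266 = 58.1120 − 45.2638 = 12.8482

£12.85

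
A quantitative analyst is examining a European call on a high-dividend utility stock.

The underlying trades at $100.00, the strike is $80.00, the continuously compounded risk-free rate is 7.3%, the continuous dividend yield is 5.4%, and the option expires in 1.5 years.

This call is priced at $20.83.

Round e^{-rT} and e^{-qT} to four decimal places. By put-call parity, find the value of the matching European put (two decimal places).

e^(−qT) = e^(−0.054·1.5) = 0.9222;  e^(−rT) = e^(−0.073·1.5) = 0.8963
Put-call parity: C − P = S·e^(−qT) − K·e^(−rT) = 100·0.9222 − 80·0.8963 = 92.2200 − 71.7040 = 20.5160
P = C − (C − P) = 20.83 − (20.5160) = 0.3140

$0.31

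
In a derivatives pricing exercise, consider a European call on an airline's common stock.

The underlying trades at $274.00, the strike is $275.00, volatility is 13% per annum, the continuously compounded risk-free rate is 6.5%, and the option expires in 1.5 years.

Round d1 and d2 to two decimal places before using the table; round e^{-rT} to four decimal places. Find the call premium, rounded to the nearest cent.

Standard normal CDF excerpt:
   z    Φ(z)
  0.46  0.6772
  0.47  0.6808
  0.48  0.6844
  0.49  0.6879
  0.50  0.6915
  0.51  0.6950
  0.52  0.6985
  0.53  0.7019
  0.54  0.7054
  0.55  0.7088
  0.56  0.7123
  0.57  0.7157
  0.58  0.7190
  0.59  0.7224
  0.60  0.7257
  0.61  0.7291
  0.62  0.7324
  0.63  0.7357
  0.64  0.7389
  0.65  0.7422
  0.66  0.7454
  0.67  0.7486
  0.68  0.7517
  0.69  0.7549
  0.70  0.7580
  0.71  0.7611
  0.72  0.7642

σ√T = 0.13 × 1.2247 = 0.1592
d₁ = [ln(274/275) + (0.065 + ½·0.13²)·1.5] / (σ√T) = (-0.0036 + 0.1102) / 0.1592 = 0.6691 → 0.67
d₂ = 0.6691 − 0.1592 = 0.5099 → 0.51
e^(−rT) = e^(−0.065·1.5) = 0.9071
N(d₁) = N(0.67) = 0.7486;  N(d₂) = N(0.51) = 0.6950
C = 274·0.7486 − 275·0.9071·0.6950 = 205.1164 − 173.3695 = 31.7469

$31.75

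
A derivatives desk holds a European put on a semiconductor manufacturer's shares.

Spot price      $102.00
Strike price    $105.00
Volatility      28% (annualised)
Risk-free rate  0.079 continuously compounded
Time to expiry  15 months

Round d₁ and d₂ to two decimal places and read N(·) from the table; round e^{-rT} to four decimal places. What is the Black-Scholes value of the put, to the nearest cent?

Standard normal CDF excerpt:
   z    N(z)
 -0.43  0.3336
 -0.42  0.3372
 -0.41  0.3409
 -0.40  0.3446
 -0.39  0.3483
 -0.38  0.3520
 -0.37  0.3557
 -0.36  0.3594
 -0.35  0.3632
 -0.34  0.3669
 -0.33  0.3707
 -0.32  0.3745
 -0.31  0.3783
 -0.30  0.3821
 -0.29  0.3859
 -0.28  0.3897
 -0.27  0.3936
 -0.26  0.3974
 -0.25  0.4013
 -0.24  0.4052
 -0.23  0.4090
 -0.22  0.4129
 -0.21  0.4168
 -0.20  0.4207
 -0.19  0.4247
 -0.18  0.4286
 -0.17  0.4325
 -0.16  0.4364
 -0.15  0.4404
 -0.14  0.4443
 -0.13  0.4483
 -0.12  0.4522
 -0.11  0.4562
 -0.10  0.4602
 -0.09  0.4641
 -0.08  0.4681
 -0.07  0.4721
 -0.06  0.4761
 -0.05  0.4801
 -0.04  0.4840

σ√T = 0.28 × 1.1180 = 0.3130
d₁ = [ln(102/105) + (0.079 + ½·0.28²)·1.25] / (σ√T) = (-0.0290 + 0.1477) / 0.3130 = 0.3794 ≈ 0.38
d₂ = 0.3794 − 0.3130 = 0.0663 ≈ 0.07
e^(−rT) = e^(−0.079·1.25) = 0.9060
N(−d₂) = N(-0.07) = 0.4721;  N(−d₁) = N(-0.38) = 0.3520
P = 105·0.9060·0.4721 − 102·0.3520 = 44.9109 − 35.9040 = 9.0069

$9.01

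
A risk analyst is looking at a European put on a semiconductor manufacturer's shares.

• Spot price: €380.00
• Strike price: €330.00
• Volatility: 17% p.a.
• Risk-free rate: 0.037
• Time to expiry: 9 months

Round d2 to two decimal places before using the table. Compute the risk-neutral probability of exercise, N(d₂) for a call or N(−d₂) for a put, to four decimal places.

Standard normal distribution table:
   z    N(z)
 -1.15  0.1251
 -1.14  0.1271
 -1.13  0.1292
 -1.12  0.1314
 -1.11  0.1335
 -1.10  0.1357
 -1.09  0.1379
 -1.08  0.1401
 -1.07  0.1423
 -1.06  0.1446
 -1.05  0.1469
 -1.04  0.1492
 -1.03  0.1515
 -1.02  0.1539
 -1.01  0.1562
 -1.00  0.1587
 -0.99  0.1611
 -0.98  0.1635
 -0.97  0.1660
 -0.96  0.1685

0.1423

T = 0.75;  σ√T = 0.1472
d₁ = [ln(380/330) + (0.037 + 0.17²/2)·0.75] / 0.1472 = [0.1411 + 0.0386] / 0.1472 = 1.2204 ≈ 1.22
d₂ = d₁ − σ√T = 1.2204 − 0.1472 = 1.0731 ≈ 1.07
Pr(exercise) under Q = N(−d₂) = N(-1.07) = 0.1423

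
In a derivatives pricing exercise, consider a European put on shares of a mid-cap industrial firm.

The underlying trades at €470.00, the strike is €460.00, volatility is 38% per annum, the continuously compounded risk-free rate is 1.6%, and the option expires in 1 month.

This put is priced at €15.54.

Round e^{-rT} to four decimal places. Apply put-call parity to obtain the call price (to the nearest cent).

e^(−rT) = e^(−0.016·0.08333) = 0.9987
Put-call parity: C − P = S − K·e^(−rT) = 470 − 460·0.9987 = 470 − 459.4020 = 10.5980
C = P + (C − P) = 15.54 + (10.5980) = 26.1380

€26.14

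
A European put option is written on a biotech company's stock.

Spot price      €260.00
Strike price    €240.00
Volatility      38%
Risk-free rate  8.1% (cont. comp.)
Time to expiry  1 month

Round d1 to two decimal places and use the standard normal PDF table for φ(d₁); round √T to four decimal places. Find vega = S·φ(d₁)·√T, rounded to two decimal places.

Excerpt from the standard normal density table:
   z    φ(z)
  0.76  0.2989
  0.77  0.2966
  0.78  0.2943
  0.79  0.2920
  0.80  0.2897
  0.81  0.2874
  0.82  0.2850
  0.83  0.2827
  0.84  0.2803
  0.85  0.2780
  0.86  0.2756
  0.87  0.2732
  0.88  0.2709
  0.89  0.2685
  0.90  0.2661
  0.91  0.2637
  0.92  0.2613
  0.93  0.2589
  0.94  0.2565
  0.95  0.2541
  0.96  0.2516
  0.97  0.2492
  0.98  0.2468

20.87

σ√T = 0.38 × 0.2887 = 0.1097
d₁ = [ln(260/240) + (0.081 + 0.38²/2)·0.08333] / 0.1097 = [0.0800 + 0.0128] / 0.1097 = 0.8461 which rounds to 0.85
√T = √0.08333 = 0.2887
φ(d₁) = φ(0.85) = 0.2780
vega = S·φ(d₁)·√T = 260·0.2780·0.2887 = 20.8672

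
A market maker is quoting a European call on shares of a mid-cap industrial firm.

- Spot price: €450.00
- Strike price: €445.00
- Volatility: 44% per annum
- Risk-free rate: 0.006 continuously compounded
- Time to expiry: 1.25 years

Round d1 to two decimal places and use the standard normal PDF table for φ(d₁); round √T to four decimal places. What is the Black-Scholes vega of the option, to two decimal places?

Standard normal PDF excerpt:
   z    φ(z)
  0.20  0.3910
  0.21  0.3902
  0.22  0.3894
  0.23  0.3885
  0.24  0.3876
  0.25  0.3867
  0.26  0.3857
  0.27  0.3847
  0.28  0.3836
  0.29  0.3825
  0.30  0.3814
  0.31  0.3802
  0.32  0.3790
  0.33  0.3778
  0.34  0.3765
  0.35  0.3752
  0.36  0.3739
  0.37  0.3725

192.99

σ√T = 0.44·√1.25 = 0.4919
d₁ = [ln(450/445) + (0.006 + 0.44²/2)·1.25] / 0.4919 = [0.0112 + 0.1285] / 0.4919 = 0.2839 ≈ 0.28
√T = √1.25 = 1.1180
φ(d₁) = φ(0.28) = 0.3836
vega = S·φ(d₁)·√T = 450·0.3836·1.1180 = 192.9892
(The put has the same vega.)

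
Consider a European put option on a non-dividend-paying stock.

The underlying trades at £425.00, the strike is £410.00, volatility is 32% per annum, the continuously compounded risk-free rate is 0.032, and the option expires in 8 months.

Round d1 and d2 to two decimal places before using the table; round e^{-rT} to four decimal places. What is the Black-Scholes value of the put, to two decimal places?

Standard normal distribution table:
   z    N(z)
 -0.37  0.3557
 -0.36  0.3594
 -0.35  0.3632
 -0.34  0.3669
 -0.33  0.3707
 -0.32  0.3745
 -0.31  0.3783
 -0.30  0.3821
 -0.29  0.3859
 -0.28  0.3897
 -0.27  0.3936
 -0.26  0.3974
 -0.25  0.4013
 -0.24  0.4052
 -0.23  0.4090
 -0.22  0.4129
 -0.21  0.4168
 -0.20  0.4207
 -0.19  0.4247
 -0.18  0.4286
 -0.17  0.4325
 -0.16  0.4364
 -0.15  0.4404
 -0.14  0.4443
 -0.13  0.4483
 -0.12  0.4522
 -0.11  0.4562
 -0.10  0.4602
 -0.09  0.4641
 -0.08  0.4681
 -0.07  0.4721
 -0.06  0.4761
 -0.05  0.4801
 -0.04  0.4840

σ√T = 0.32·√0.6667 = 0.2613
ln(S/K) + (r + σ²/2)T = ln(425/410) + (0.032 + 0.32²/2)·0.6667 = 0.0359 + 0.0555 = 0.0914
d₁ = 0.0914 / 0.2613 = 0.3498 ≈ 0.35
d₂ = d₁ − σ√T = 0.3498 − 0.2613 = 0.0885 ≈ 0.09
e^(−rT) = e^(−0.032·0.6667) = 0.9789
N(−d₂) = N(-0.09) = 0.4641;  N(−d₁) = N(-0.35) = 0.3632
P = 410·0.9789·0.4641 − 425·0.3632 = 186.2661 − 154.3600 = 31.9061

£31.91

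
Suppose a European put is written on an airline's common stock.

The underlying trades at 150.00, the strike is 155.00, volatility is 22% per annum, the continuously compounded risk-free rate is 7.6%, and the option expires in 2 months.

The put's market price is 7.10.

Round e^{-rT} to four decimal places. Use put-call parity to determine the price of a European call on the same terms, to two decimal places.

4.05

exp(−rT) = exp(−0.076·0.1667) = 0.9874
Put-call parity: C − P = S − K·e^(−rT) = 150 − 155·0.9874 = 150 − 153.0470 = -3.0470
C = P + (C − P) = 7.10 + (-3.0470) = 4.0530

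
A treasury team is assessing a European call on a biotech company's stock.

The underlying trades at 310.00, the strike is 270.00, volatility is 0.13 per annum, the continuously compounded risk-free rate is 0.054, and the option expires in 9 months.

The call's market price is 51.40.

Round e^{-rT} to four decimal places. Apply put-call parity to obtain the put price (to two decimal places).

e^(−rT) = e^(−0.054·0.75) = 0.9603
Put-call parity: C − P = S − K·e^(−rT) = 310 − 270·0.9603 = 310 − 259.2810 = 50.7190
P = C − (C − P) = 51.40 − (50.7190) = 0.6810

0.68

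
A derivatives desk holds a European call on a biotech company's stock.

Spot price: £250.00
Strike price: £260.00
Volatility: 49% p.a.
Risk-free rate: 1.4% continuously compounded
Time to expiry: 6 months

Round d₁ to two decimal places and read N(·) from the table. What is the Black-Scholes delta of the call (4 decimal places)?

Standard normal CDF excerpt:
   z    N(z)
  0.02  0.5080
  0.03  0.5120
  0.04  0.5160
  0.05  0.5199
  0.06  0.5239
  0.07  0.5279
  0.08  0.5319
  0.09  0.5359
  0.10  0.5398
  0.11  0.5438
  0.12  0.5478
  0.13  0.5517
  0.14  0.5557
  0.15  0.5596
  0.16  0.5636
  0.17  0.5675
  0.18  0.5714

σ√T = 0.49 × 0.7071 = 0.3465
ln(S/K) + (r + σ²/2)T = ln(250/260) + (0.014 + 0.49²/2)·0.5 = -0.0392 + 0.0670 = 0.0278
d₁ = 0.0278 / 0.3465 = 0.0802 which rounds to 0.08
N(d₁) = N(0.08) = 0.5319
Δ_call = N(d₁) = 0.5319

0.5319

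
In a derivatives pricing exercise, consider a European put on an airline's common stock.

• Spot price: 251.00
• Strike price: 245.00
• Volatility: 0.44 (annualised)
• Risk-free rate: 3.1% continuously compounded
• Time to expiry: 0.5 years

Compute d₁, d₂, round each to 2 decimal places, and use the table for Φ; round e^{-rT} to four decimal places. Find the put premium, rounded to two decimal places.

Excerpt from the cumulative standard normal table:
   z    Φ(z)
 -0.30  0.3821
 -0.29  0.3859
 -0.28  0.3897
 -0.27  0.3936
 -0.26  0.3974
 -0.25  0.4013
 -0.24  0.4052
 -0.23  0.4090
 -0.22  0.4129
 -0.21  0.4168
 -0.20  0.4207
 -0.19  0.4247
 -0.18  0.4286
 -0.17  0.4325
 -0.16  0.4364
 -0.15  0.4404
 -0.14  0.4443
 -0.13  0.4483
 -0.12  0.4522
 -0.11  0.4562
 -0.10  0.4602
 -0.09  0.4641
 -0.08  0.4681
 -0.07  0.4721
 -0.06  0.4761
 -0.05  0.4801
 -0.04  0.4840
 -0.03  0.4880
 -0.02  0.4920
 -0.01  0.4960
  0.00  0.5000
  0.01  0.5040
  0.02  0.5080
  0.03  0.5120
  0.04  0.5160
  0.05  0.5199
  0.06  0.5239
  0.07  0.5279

σ√T = 0.44 × 0.7071 = 0.3111
ln(S/K) + (r + σ²/2)T = ln(251/245) + (0.031 + 0.44²/2)·0.5 = 0.0242 + 0.0639 = 0.0881
d₁ = 0.0881 / 0.3111 = 0.2831 ⇒ 0.28
d₂ = d₁ − σ√T = 0.2831 − 0.3111 = -0.0280 ⇒ -0.03
exp(−rT) = exp(−0.031·0.5) = 0.9846
N(−d₂) = N(0.03) = 0.5120;  N(−d₁) = N(-0.28) = 0.3897
P = 245·0.9846·0.5120 − 251·0.3897 = 123.5082 − 97.8147 = 25.6935

25.69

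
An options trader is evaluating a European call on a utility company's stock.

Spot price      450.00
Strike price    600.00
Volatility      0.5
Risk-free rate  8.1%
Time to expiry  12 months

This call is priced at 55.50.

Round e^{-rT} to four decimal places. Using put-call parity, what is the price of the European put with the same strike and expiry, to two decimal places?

158.82

exp(−rT) = exp(−0.081·1) = 0.9222
Put-call parity: C − P = S − K·e^(−rT) = 450 − 600·0.9222 = 450 − 553.3200 = -103.3200
P = C − (C − P) = 55.50 − (-103.3200) = 158.8200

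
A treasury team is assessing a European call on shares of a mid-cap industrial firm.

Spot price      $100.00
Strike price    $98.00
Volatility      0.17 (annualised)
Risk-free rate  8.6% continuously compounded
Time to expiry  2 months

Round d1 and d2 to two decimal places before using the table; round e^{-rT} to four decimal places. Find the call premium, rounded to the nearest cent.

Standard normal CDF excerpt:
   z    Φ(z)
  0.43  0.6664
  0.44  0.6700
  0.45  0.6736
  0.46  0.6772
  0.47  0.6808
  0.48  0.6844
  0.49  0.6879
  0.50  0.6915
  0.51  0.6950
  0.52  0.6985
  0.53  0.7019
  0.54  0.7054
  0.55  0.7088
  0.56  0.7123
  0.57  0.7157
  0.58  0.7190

$4.77

T = 0.1667;  σ√T = 0.0694
d₁ = [ln(100/98) + (0.086 + ½·0.17²)·0.1667] / (σ√T) = (0.0202 + 0.0167) / 0.0694 = 0.5323 ≈ 0.53
d₂ = 0.5323 − 0.0694 = 0.4629 ≈ 0.46
exp(−rT) = exp(−0.086·0.1667) = 0.9858
C = 100·N(0.53) − 98·0.9858·N(0.46) = 100·0.7019 − 98·0.9858·0.6772 = 70.1900 − 65.4232 = 4.7668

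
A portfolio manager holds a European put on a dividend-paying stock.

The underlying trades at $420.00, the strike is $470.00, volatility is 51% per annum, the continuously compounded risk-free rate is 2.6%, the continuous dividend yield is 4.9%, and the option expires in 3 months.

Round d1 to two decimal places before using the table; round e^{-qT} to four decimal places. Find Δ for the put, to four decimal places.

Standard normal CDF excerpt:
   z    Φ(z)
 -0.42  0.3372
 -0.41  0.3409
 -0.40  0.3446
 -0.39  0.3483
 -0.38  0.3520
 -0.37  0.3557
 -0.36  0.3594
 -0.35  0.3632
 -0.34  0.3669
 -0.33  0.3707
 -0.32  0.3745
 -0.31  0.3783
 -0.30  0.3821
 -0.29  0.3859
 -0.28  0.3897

σ√T = 0.51·√0.25 = 0.2550
ln(S/K) + (r − q + σ²/2)T = ln(420/470) + (0.026 − 0.049 + 0.51²/2)·0.25 = -0.1125 + 0.0268 = -0.0857
d₁ = -0.0857 / 0.2550 = -0.3361 ≈ -0.34
N(d₁) = N(-0.34) = 0.3669
Δ_put = e^(−qT)·(N(d₁) − 1) = 0.9878·(0.3669 − 1) = -0.6254

-0.6254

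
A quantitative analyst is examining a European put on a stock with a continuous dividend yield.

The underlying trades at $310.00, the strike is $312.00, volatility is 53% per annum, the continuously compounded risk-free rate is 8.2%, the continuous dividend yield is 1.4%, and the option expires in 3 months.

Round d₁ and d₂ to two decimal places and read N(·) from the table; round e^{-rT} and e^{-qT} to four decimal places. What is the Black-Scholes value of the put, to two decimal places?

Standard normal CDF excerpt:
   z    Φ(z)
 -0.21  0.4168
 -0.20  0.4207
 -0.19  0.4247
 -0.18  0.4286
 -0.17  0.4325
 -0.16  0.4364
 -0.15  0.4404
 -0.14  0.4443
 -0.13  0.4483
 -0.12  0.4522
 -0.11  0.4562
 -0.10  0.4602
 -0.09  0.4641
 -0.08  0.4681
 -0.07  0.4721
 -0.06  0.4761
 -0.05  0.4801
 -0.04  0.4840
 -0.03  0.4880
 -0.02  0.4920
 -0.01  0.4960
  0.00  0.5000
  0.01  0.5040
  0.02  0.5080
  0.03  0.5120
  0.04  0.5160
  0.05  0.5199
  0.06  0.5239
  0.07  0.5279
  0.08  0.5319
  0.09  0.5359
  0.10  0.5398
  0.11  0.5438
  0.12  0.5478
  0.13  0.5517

$30.20

T = 0.25;  σ√T = 0.2650
d₁ = [ln(310/312) + (0.082 − 0.014 + 0.53²/2)·0.25] / 0.2650 = [-0.0064 + 0.0521] / 0.2650 = 0.1724 which rounds to 0.17
d₂ = d₁ − σ√T = 0.1724 − 0.2650 = -0.0926 which rounds to -0.09
e^(−qT) = e^(−0.014·0.25) = 0.9965;  e^(−rT) = e^(−0.082·0.25) = 0.9797
N(−d₂) = N(0.09) = 0.5359;  N(−d₁) = N(-0.17) = 0.4325
P = 312·0.9797·0.5359 − 310·0.9965·0.4325 = 163.8066 − 133.6057 = 30.2009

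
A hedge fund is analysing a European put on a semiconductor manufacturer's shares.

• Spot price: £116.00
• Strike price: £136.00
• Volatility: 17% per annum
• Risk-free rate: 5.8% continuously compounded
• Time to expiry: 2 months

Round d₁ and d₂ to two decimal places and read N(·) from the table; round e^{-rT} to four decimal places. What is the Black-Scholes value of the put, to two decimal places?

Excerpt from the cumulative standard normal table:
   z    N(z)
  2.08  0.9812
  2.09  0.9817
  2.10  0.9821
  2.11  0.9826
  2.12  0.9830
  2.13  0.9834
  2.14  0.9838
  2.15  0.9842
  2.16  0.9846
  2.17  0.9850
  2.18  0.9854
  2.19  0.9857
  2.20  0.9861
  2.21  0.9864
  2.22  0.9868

£18.74

T = 0.1667;  σ√T = 0.0694
d₁ = [ln(116/136) + (0.058 + 0.17²/2)·0.1667] / 0.0694 = [-0.1591 + 0.0121] / 0.0694 = -2.1179 → -2.12
d₂ = d₁ − σ√T = -2.1179 − 0.0694 = -2.1873 → -2.19
exp(−rT) = exp(−0.058·0.1667) = 0.9904
N(−d₂) = N(2.19) = 0.9857;  N(−d₁) = N(2.12) = 0.9830
P = 136·0.9904·0.9857 − 116·0.9830 = 132.7683 − 114.0280 = 18.7403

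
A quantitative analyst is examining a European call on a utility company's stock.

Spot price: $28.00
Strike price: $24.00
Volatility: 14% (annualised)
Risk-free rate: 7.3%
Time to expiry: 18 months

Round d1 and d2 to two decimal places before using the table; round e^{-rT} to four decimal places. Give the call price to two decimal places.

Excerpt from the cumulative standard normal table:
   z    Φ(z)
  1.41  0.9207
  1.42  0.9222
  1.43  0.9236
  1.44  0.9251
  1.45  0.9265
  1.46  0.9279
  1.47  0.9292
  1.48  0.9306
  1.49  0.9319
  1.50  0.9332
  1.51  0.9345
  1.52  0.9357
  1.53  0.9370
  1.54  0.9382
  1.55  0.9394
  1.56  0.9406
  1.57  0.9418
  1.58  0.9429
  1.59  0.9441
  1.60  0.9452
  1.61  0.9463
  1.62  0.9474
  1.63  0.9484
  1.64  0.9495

$6.60

σ√T = 0.14 × 1.2247 = 0.1715
d₁ = [ln(28/24) + (0.073 + 0.14²/2)·1.5] / 0.1715 = [0.1542 + 0.1242] / 0.1715 = 1.6234 → 1.62
d₂ = d₁ − σ√T = 1.6234 − 0.1715 = 1.4519 → 1.45
exp(−rT) = exp(−0.073·1.5) = 0.8963
N(d₁) = N(1.62) = 0.9474;  N(d₂) = N(1.45) = 0.9265
C = 28·0.9474 − 24·0.8963·0.9265 = 26.5272 − 19.9301 = 6.5971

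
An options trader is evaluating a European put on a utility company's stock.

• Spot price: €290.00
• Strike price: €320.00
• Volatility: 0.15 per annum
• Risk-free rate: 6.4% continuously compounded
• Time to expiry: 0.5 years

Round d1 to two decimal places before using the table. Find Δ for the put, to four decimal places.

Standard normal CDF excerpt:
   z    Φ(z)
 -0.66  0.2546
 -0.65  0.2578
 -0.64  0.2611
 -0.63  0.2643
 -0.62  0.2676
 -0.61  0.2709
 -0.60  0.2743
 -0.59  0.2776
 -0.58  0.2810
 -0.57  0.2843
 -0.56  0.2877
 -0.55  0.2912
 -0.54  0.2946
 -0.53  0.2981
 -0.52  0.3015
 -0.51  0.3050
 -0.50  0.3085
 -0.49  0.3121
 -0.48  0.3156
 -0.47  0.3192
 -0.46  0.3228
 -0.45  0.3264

-0.7157

T = 0.5;  σ√T = 0.1061
d₁ = [ln(290/320) + (0.064 + 0.15²/2)·0.5] / 0.1061 = [-0.0984 + 0.0376] / 0.1061 = -0.5734 which rounds to -0.57
N(d₁) = N(-0.57) = 0.2843
Δ_put = N(d₁) − 1 = 0.2843 − 1 = -0.7157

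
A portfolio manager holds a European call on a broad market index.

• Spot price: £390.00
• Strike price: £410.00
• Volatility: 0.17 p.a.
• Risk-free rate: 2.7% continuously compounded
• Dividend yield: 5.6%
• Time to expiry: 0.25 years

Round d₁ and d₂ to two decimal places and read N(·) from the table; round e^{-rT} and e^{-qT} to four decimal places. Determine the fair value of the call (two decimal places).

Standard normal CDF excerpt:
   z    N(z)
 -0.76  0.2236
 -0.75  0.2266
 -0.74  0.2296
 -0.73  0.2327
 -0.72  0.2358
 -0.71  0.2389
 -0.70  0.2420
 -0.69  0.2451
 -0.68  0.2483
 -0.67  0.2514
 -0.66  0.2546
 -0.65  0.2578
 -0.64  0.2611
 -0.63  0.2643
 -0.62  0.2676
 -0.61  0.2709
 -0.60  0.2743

£5.61

σ√T = 0.17·√0.25 = 0.0850
d₁ = [ln(390/410) + (0.027 − 0.056 + ½·0.17²)·0.25] / (σ√T) = (-0.0500 − 0.0036) / 0.0850 = -0.6312 which rounds to -0.63
d₂ = -0.6312 − 0.0850 = -0.7162 which rounds to -0.72
exp(−qT) = exp(−0.056·0.25) = 0.9861;  exp(−rT) = exp(−0.027·0.25) = 0.9933
N(d₁) = N(-0.63) = 0.2643;  N(d₂) = N(-0.72) = 0.2358
C = 390·0.9861·0.2643 − 410·0.9933·0.2358 = 101.6442 − 96.0303 = 5.6140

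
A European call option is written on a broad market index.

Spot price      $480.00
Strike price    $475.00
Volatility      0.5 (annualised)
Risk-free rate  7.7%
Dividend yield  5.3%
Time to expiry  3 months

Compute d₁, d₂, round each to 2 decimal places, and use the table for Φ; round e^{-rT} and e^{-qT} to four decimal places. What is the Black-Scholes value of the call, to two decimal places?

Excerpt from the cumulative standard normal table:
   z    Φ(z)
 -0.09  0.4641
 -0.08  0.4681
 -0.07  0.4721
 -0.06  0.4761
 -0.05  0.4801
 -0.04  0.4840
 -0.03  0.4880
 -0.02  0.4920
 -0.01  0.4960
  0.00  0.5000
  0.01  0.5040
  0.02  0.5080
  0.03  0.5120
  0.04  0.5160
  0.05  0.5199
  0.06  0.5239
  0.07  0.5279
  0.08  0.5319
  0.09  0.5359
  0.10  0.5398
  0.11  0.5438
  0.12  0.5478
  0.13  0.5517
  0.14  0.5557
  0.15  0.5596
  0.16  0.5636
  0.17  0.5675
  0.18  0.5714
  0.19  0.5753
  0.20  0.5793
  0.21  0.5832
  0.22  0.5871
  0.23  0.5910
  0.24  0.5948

$50.67

T = 0.25;  σ√T = 0.2500
d₁ = [ln(480/475) + (0.077 − 0.053 + 0.5²/2)·0.25] / 0.2500 = [0.0105 + 0.0372] / 0.2500 = 0.1909 ⇒ 0.19
d₂ = d₁ − σ√T = 0.1909 − 0.2500 = -0.0591 ⇒ -0.06
e^(−qT) = e^(−0.053·0.25) = 0.9868;  e^(−rT) = e^(−0.077·0.25) = 0.9809
C = 480·0.9868·N(0.19) − 475·0.9809·N(-0.06) = 480·0.9868·0.5753 − 475·0.9809·0.4761 = 272.4989 − 221.8281 = 50.6708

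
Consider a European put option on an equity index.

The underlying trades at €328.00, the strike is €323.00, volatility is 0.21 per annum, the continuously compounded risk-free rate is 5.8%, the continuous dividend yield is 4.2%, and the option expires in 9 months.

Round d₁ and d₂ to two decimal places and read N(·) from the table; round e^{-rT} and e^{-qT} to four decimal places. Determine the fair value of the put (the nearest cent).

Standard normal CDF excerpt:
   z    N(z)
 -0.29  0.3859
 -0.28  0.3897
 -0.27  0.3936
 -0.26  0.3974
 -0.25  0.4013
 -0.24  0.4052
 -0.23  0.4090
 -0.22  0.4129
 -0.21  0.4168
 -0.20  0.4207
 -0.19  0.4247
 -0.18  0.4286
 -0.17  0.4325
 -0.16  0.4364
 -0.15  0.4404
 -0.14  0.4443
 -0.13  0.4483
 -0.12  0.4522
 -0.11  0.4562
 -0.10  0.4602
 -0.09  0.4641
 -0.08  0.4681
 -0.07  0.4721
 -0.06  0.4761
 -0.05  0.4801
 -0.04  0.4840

€18.44

T = 0.75;  σ√T = 0.1819
d₁ = [ln(328/323) + (0.058 − 0.042 + ½·0.21²)·0.75] / (σ√T) = (0.0154 + 0.0285) / 0.1819 = 0.2414 ≈ 0.24
d₂ = 0.2414 − 0.1819 = 0.0595 ≈ 0.06
e^(−qT) = e^(−0.042·0.75) = 0.9690;  e^(−rT) = e^(−0.058·0.75) = 0.9574
N(−d₂) = N(-0.06) = 0.4761;  N(−d₁) = N(-0.24) = 0.4052
P = 323·0.9574·0.4761 − 328·0.9690·0.4052 = 147.2293 − 128.7855 = 18.4437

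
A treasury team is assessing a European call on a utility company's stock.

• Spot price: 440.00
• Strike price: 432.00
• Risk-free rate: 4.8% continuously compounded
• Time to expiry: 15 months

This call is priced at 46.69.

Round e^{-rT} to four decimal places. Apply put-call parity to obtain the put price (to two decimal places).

13.55

e^(−rT) = e^(−0.048·1.25) = 0.9418
Put-call parity: C − P = S − K·e^(−rT) = 440 − 432·0.9418 = 440 − 406.8576 = 33.1424
P = C − (C − P) = 46.69 − (33.1424) = 13.5476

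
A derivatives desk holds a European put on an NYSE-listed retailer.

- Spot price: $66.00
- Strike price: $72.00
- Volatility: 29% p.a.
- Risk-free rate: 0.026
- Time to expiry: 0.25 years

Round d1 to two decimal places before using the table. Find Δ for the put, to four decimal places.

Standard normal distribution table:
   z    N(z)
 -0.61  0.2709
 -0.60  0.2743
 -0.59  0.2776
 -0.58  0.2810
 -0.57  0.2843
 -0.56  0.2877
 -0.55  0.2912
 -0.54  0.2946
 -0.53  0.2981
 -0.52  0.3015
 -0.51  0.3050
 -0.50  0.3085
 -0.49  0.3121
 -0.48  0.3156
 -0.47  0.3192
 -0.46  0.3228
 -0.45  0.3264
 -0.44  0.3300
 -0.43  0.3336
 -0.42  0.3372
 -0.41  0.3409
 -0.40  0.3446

-0.6844

T = 0.25;  σ√T = 0.1450
d₁ = [ln(66/72) + (0.026 + ½·0.29²)·0.25] / (σ√T) = (-0.0870 + 0.0170) / 0.1450 = -0.4828 ⇒ -0.48
N(d₁) = N(-0.48) = 0.3156
Δ_put = N(d₁) − 1 = 0.3156 − 1 = -0.6844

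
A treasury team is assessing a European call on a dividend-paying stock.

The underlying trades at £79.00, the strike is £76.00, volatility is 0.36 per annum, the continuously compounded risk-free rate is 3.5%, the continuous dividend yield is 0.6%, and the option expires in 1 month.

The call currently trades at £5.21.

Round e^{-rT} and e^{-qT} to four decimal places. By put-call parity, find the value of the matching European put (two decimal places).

£2.03

exp(−qT) = exp(−0.006·0.08333) = 0.9995;  exp(−rT) = exp(−0.035·0.08333) = 0.9971
Put-call parity: C − P = S·e^(−qT) − K·e^(−rT) = 79·0.9995 − 76·0.9971 = 78.9605 − 75.7796 = 3.1809
P = C − (C − P) = 5.21 − (3.1809) = 2.0291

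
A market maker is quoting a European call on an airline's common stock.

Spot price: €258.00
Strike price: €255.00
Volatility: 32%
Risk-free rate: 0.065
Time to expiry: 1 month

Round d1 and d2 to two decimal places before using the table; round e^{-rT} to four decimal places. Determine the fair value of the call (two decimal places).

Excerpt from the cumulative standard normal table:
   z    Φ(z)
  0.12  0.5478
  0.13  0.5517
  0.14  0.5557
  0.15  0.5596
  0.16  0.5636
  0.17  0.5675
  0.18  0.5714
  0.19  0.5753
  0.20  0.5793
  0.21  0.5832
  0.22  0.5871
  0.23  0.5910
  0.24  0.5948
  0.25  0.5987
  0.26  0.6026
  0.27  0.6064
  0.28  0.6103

€11.54

σ√T = 0.32·√0.08333 = 0.0924
d₁ = [ln(258/255) + (0.065 + 0.32²/2)·0.08333] / 0.0924 = [0.0117 + 0.0097] / 0.0924 = 0.2314 → 0.23
d₂ = d₁ − σ√T = 0.2314 − 0.0924 = 0.1391 → 0.14
exp(−rT) = exp(−0.065·0.08333) = 0.9946
N(d₁) = N(0.23) = 0.5910;  N(d₂) = N(0.14) = 0.5557
C = 258·0.5910 − 255·0.9946·0.5557 = 152.4780 − 140.9383 = 11.5397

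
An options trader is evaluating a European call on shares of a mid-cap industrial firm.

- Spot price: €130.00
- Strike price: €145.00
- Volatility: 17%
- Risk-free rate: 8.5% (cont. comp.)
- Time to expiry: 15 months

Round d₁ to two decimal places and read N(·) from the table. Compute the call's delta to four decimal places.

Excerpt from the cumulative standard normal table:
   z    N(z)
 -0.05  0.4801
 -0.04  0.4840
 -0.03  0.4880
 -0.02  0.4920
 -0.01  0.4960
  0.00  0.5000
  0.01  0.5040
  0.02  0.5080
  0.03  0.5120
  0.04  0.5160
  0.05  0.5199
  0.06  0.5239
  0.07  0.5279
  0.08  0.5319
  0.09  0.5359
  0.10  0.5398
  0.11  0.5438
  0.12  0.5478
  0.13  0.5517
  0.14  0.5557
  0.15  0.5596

0.5319

σ√T = 0.17 × 1.1180 = 0.1901
ln(S/K) + (r + σ²/2)T = ln(130/145) + (0.085 + 0.17²/2)·1.25 = -0.1092 + 0.1243 = 0.0151
d₁ = 0.0151 / 0.1901 = 0.0795 which rounds to 0.08
N(d₁) = N(0.08) = 0.5319
Δ_call = N(d₁) = 0.5319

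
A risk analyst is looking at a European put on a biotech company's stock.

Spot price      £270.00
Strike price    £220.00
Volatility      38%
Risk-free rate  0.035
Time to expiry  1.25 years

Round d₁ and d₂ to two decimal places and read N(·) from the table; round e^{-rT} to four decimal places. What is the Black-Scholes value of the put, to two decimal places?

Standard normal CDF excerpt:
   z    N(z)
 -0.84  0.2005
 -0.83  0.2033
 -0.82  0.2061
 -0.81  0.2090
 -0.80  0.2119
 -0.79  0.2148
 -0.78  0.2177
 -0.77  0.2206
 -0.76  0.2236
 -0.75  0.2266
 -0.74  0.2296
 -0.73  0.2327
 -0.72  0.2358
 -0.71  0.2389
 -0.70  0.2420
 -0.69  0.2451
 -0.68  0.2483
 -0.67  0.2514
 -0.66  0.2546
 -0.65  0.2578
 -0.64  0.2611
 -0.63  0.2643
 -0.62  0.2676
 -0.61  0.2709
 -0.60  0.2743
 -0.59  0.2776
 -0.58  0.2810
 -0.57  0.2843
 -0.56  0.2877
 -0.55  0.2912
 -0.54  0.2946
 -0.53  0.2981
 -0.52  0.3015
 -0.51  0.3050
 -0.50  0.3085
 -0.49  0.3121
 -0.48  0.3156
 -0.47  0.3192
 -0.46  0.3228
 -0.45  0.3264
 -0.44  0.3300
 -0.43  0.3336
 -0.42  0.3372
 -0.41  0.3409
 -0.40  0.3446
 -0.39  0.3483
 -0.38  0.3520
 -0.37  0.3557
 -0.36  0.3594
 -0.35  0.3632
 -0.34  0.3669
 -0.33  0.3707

£17.69

σ√T = 0.38·√1.25 = 0.4249
d₁ = [ln(270/220) + (0.035 + 0.38²/2)·1.25] / 0.4249 = [0.2048 + 0.1340] / 0.4249 = 0.7974 ⇒ 0.80
d₂ = d₁ − σ√T = 0.7974 − 0.4249 = 0.3726 ⇒ 0.37
exp(−rT) = exp(−0.035·1.25) = 0.9572
P = 220·0.9572·N(-0.37) − 270·N(-0.80) = 220·0.9572·0.3557 − 270·0.2119 = 74.9047 − 57.2130 = 17.6917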